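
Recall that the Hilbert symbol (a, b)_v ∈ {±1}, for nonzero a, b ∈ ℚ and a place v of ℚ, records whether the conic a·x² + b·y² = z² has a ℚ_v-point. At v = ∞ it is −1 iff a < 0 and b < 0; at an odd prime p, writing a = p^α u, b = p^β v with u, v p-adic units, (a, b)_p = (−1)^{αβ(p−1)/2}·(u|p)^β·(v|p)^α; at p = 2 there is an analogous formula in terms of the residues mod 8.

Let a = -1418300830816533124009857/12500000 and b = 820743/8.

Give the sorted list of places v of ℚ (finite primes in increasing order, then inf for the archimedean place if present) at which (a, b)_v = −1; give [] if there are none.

(a, b) ≡ (-18354, 13566) mod (ℚ^×)²; places V = {2, 3, 5, 7, 11, 17, 19, 23, ∞}.
(a,b)_11: α=6, u≡4; β=2, v≡5 (mod 11); (4|11)=+1, (5|11)=+1; sign (−1)^0·+1^2·+1^6 = +1.
(a,b)_∞: sgn(-18354)=−, sgn(13566)=+, so +1.
(a,b)_19: α=3, u≡14; β=1, v≡6 (mod 19); (14|19)=-1, (6|19)=+1; sign (−1)^1·-1^1·+1^3 = +1.
(a,b)_7: α=3, u≡6; β=1, v≡6 (mod 7); (6|7)=-1, (6|7)=-1; sign (−1)^1·-1^1·-1^3 = -1.
(a,b)_17: α=4, u≡14; β=1, v≡2 (mod 17); (14|17)=-1, (2|17)=+1; sign (−1)^0·-1^1·+1^4 = -1.
(a,b)_23: α=1, u≡5; β=0, v≡10 (mod 23); (5|23)=-1, (10|23)=-1; sign (−1)^0·-1^0·-1^1 = -1.
(a,b)_3: α=11, u≡2; β=1, v≡1 (mod 3); (2|3)=-1, (1|3)=+1; sign (−1)^1·-1^1·+1^11 = +1.
(a,b)_2: α=-5, β=-3; u≡7, v≡7 (mod 8); ε(u)ε(v)=1·1, αω(v)=-5·0, βω(u)=-3·0; sum ≡ 1  ⇒  -1.
(a,b)_5: α=-8, u≡4; β=0, v≡1 (mod 5); (4|5)=+1, (1|5)=+1; sign (−1)^0·+1^0·+1^-8 = +1.
Ram(-18354, 13566) = {2, 7, 17, 23}; no ℚ_2-point on the conic.

[2, 7, 17, 23]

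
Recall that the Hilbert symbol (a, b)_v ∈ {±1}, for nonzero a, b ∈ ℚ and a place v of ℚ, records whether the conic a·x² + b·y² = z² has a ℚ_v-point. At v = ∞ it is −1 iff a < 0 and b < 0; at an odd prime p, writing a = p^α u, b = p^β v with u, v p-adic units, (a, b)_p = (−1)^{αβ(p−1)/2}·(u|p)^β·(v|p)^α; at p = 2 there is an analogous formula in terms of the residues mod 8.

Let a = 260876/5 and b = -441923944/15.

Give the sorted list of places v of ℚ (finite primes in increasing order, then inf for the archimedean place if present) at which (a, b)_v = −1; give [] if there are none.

[5, 7]

(a, b) ≡ (55, -2310) mod (ℚ^×)²; places V = {2, 3, 5, 7, 11, ∞}.
(a,b)_11: α=3, u≡4; β=5, v≡7 (mod 11); (4|11)=+1, (7|11)=-1; sign (−1)^1·+1^5·-1^3 = +1.
(a,b)_3: α=0, u≡1; β=-1, v≡1 (mod 3); (1|3)=+1, (1|3)=+1; sign (−1)^0·+1^-1·+1^0 = +1.
(a,b)_7: α=2, u≡5; β=3, v≡5 (mod 7); (5|7)=-1, (5|7)=-1; sign (−1)^0·-1^3·-1^2 = -1.
(a,b)_5: α=-1, u≡1; β=-1, v≡2 (mod 5); (1|5)=+1, (2|5)=-1; sign (−1)^0·+1^-1·-1^-1 = -1.
(a,b)_2: α=2, β=3; u≡7, v≡5 (mod 8); ε(u)ε(v)=1·0, αω(v)=2·1, βω(u)=3·0; sum ≡ 0  ⇒  +1.
(a,b)_∞: sgn(55)=+, sgn(-2310)=−, so +1.
(55, -2310 / ℚ) ramifies at {5, 7}: a division algebra.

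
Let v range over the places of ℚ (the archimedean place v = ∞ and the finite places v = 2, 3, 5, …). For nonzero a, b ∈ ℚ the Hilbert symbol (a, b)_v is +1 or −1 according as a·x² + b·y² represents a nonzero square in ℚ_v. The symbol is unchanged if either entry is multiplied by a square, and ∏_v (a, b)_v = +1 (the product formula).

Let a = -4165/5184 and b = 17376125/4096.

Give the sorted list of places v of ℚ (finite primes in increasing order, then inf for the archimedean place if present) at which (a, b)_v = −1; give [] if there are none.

(a, b) ≡ (-85, 2405) mod (ℚ^×)²; places V = {2, 3, 5, 7, 13, 17, 37, ∞}.
(a,b)_37: α=0, u≡4; β=1, v≡25 (mod 37); (4|37)=+1, (25|37)=+1; sign (−1)^0·+1^1·+1^0 = +1.
(a,b)_17: α=1, u≡7; β=2, v≡4 (mod 17); (7|17)=-1, (4|17)=+1; sign (−1)^0·-1^2·+1^1 = +1.
(a,b)_13: α=0, u≡6; β=1, v≡4 (mod 13); (6|13)=-1, (4|13)=+1; sign (−1)^0·-1^1·+1^0 = -1.
(a,b)_7: α=2, u≡5; β=0, v≡4 (mod 7); (5|7)=-1, (4|7)=+1; sign (−1)^0·-1^0·+1^2 = +1.
(a,b)_∞: sgn(-85)=−, sgn(2405)=+, so +1.
(a,b)_5: α=1, u≡3; β=3, v≡4 (mod 5); (3|5)=-1, (4|5)=+1; sign (−1)^0·-1^3·+1^1 = -1.
(a,b)_3: α=-4, u≡2; β=0, v≡2 (mod 3); (2|3)=-1, (2|3)=-1; sign (−1)^0·-1^0·-1^-4 = +1.
(a,b)_2: α=-6, β=-12; u≡3, v≡5 (mod 8); ε(u)ε(v)=1·0, αω(v)=-6·1, βω(u)=-12·1; sum ≡ 0  ⇒  +1.
Ram(-85, 2405) = {5, 13}; no ℚ_5-point on the conic.

[5, 13]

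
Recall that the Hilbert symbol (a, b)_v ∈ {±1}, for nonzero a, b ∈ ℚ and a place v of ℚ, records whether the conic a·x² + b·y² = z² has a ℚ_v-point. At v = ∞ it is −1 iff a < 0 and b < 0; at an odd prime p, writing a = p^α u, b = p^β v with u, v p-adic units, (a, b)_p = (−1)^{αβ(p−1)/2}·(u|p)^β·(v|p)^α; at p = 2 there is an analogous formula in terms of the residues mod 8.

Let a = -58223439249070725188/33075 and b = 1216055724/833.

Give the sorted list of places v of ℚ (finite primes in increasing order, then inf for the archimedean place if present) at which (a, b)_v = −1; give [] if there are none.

Mod squares: a ≡ -1131, b ≡ 36363. Check v ∈ {∞, 2, 3, 5, 7, 13, 17, 23, 29, 31, 43}.
v=13: a=13^3·(≡4), b=13^2·(≡5) mod 13; (4|13)=+1, (5|13)=-1; (−1)^{3·2·6}·(+1)^2·(-1)^3 = -1.
v=5: a=5^-2·(≡4), b=5^0·(≡3) mod 5; (4|5)=+1, (3|5)=-1; (−1)^{-2·0·2}·(+1)^0·(-1)^-2 = +1.
v=29: a=29^3·(≡14), b=29^2·(≡26) mod 29; (14|29)=-1, (26|29)=-1; (−1)^{3·2·14}·(-1)^2·(-1)^3 = -1.
v=∞: -1131 < 0 and 36363 > 0  ⇒  (a,b)_∞ = +1.
v=23: a=23^2·(≡19), b=23^1·(≡5) mod 23; (19|23)=-1, (5|23)=-1; (−1)^{2·1·11}·(-1)^1·(-1)^2 = -1.
v=31: a=31^2·(≡25), b=31^1·(≡11) mod 31; (25|31)=+1, (11|31)=-1; (−1)^{2·1·15}·(+1)^1·(-1)^2 = +1.
v=3: a=3^-3·(≡1), b=3^1·(≡1) mod 3; (1|3)=+1, (1|3)=+1; (−1)^{-3·1·1}·(+1)^1·(+1)^-3 = -1.
v=2: v_2(a)=2, v_2(b)=2; units ≡ 5, 3 (mod 8); ε·ε+αω+βω = 0·1+2·1+2·1 ≡ 0  ⇒  (a,b)_2 = +1.
v=7: a=7^-2·(≡5), b=7^-2·(≡3) mod 7; (5|7)=-1, (3|7)=-1; (−1)^{-2·-2·3}·(-1)^-2·(-1)^-2 = +1.
v=43: a=43^2·(≡30), b=43^0·(≡26) mod 43; (30|43)=-1, (26|43)=-1; (−1)^{2·0·21}·(-1)^0·(-1)^2 = +1.
v=17: a=17^2·(≡16), b=17^-1·(≡3) mod 17; (16|17)=+1, (3|17)=-1; (−1)^{2·-1·8}·(+1)^-1·(-1)^2 = +1.
(-1131, 36363 / ℚ) ramifies at {3, 13, 23, 29}: a division algebra.

[3, 13, 23, 29]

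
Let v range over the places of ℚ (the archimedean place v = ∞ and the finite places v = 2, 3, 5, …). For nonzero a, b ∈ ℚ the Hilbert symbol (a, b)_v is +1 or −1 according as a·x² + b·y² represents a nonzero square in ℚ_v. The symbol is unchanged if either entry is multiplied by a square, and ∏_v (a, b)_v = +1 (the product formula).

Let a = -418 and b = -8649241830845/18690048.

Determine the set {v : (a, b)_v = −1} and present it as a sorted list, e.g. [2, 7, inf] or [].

Mod squares: a ≡ -418, b ≡ -15. Check v ∈ {∞, 2, 3, 5, 7, 11, 13, 19, 29, 31}.
v=2: v_2(a)=1, v_2(b)=-12; units ≡ 7, 1 (mod 8); ε·ε+αω+βω = 1·0+1·0+-12·0 ≡ 0  ⇒  (a,b)_2 = +1.
v=29: a=29^0·(≡17), b=29^2·(≡18) mod 29; (17|29)=-1, (18|29)=-1; (−1)^{0·2·14}·(-1)^2·(-1)^0 = +1.
v=5: a=5^0·(≡2), b=5^1·(≡2) mod 5; (2|5)=-1, (2|5)=-1; (−1)^{0·1·2}·(-1)^1·(-1)^0 = -1.
v=7: a=7^0·(≡2), b=7^2·(≡3) mod 7; (2|7)=+1, (3|7)=-1; (−1)^{0·2·3}·(+1)^2·(-1)^0 = +1.
v=11: a=11^1·(≡6), b=11^2·(≡7) mod 11; (6|11)=-1, (7|11)=-1; (−1)^{1·2·5}·(-1)^2·(-1)^1 = -1.
v=∞: -418 < 0 and -15 < 0  ⇒  (a,b)_∞ = -1.
v=3: a=3^0·(≡2), b=3^-3·(≡1) mod 3; (2|3)=-1, (1|3)=+1; (−1)^{0·-3·1}·(-1)^-3·(+1)^0 = -1.
v=13: a=13^0·(≡11), b=13^-2·(≡8) mod 13; (11|13)=-1, (8|13)=-1; (−1)^{0·-2·6}·(-1)^-2·(-1)^0 = +1.
v=19: a=19^1·(≡16), b=19^2·(≡17) mod 19; (16|19)=+1, (17|19)=+1; (−1)^{1·2·9}·(+1)^2·(+1)^1 = +1.
v=31: a=31^0·(≡16), b=31^2·(≡1) mod 31; (16|31)=+1, (1|31)=+1; (−1)^{0·2·15}·(+1)^2·(+1)^0 = +1.
Ram(-418, -15) = {3, 5, 11, ∞}; no ℚ_3-point on the conic.

[3, 5, 11, inf]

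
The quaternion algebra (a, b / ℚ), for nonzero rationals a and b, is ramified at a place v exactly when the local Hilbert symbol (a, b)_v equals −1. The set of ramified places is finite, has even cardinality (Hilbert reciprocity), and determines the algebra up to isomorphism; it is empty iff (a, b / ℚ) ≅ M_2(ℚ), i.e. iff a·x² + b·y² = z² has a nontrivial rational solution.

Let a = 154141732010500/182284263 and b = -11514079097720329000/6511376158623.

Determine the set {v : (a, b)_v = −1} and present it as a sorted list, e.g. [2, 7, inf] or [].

[5, 13]

Mod squares: a ≡ 7735, b ≡ -70. Check v ∈ {∞, 2, 3, 5, 7, 13, 17}.
v=3: a=3^-12·(≡1), b=3^-18·(≡2) mod 3; (1|3)=+1, (2|3)=-1; (−1)^{-12·-18·1}·(+1)^-18·(-1)^-12 = +1.
v=17: a=17^3·(≡8), b=17^4·(≡1) mod 17; (8|17)=+1, (1|17)=+1; (−1)^{3·4·8}·(+1)^4·(+1)^3 = +1.
v=∞: 7735 > 0 and -70 < 0  ⇒  (a,b)_∞ = +1.
v=13: a=13^7·(≡4), b=13^10·(≡2) mod 13; (4|13)=+1, (2|13)=-1; (−1)^{7·10·6}·(+1)^10·(-1)^7 = -1.
v=7: a=7^-3·(≡3), b=7^-5·(≡4) mod 7; (3|7)=-1, (4|7)=+1; (−1)^{-3·-5·3}·(-1)^-5·(+1)^-3 = +1.
v=5: a=5^3·(≡3), b=5^3·(≡1) mod 5; (3|5)=-1, (1|5)=+1; (−1)^{3·3·2}·(-1)^3·(+1)^3 = -1.
v=2: v_2(a)=2, v_2(b)=3; units ≡ 7, 5 (mod 8); ε·ε+αω+βω = 1·0+2·1+3·0 ≡ 0  ⇒  (a,b)_2 = +1.
|Ram(7735, -70)| = 2, even; anisotropic at {5, 13}.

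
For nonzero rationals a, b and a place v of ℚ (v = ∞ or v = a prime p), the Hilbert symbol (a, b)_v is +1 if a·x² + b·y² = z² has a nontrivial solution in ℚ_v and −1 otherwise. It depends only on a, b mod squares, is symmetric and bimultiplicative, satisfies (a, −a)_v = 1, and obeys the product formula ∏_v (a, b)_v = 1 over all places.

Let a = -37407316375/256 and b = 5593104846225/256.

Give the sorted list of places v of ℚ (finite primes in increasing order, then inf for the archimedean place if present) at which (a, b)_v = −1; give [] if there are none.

[17, 19]

Mod squares: a ≡ -34255, b ≡ 130169. Check v ∈ {∞, 2, 3, 5, 11, 13, 17, 19, 23, 31}.
v=∞: -34255 < 0 and 130169 > 0  ⇒  (a,b)_∞ = +1.
v=2: v_2(a)=-8, v_2(b)=-8; units ≡ 1, 1 (mod 8); ε·ε+αω+βω = 0·0+-8·0+-8·0 ≡ 0  ⇒  (a,b)_2 = +1.
v=31: a=31^1·(≡30), b=31^1·(≡2) mod 31; (30|31)=-1, (2|31)=+1; (−1)^{1·1·15}·(-1)^1·(+1)^1 = +1.
v=3: a=3^0·(≡2), b=3^2·(≡2) mod 3; (2|3)=-1, (2|3)=-1; (−1)^{0·2·1}·(-1)^2·(-1)^0 = +1.
v=5: a=5^3·(≡4), b=5^2·(≡4) mod 5; (4|5)=+1, (4|5)=+1; (−1)^{3·2·2}·(+1)^2·(+1)^3 = +1.
v=19: a=19^2·(≡3), b=19^3·(≡11) mod 19; (3|19)=-1, (11|19)=+1; (−1)^{2·3·9}·(-1)^3·(+1)^2 = -1.
v=11: a=11^2·(≡2), b=11^0·(≡2) mod 11; (2|11)=-1, (2|11)=-1; (−1)^{2·0·5}·(-1)^0·(-1)^2 = +1.
v=13: a=13^1·(≡1), b=13^1·(≡3) mod 13; (1|13)=+1, (3|13)=+1; (−1)^{1·1·6}·(+1)^1·(+1)^1 = +1.
v=17: a=17^1·(≡2), b=17^1·(≡3) mod 17; (2|17)=+1, (3|17)=-1; (−1)^{1·1·8}·(+1)^1·(-1)^1 = -1.
v=23: a=23^0·(≡17), b=23^2·(≡2) mod 23; (17|23)=-1, (2|23)=+1; (−1)^{0·2·11}·(-1)^2·(+1)^0 = +1.
|Ram(-34255, 130169)| = 2, even; anisotropic at {17, 19}.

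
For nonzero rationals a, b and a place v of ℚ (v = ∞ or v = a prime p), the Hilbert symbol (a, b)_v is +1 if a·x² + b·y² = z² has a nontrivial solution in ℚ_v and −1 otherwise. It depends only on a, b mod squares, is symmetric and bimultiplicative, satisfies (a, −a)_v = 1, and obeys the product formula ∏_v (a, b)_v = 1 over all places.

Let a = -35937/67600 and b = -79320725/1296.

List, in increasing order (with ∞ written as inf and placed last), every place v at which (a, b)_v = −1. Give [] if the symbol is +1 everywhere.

(a, b) ≡ (-33, -8789) mod (ℚ^×)²; places V = {2, 3, 5, 11, 13, 17, 19, 47, ∞}.
(a,b)_19: α=0, u≡4; β=2, v≡12 (mod 19); (4|19)=+1, (12|19)=-1; sign (−1)^0·+1^2·-1^0 = +1.
(a,b)_∞: sgn(-33)=−, sgn(-8789)=−, so -1.
(a,b)_11: α=3, u≡10; β=1, v≡1 (mod 11); (10|11)=-1, (1|11)=+1; sign (−1)^1·-1^1·+1^3 = +1.
(a,b)_17: α=0, u≡15; β=1, v≡12 (mod 17); (15|17)=+1, (12|17)=-1; sign (−1)^0·+1^1·-1^0 = +1.
(a,b)_5: α=-2, u≡2; β=2, v≡1 (mod 5); (2|5)=-1, (1|5)=+1; sign (−1)^0·-1^2·+1^-2 = +1.
(a,b)_2: α=-4, β=-4; u≡7, v≡3 (mod 8); ε(u)ε(v)=1·1, αω(v)=-4·1, βω(u)=-4·0; sum ≡ 1  ⇒  -1.
(a,b)_3: α=3, u≡1; β=-4, v≡1 (mod 3); (1|3)=+1, (1|3)=+1; sign (−1)^0·+1^-4·+1^3 = +1.
(a,b)_13: α=-2, u≡6; β=0, v≡4 (mod 13); (6|13)=-1, (4|13)=+1; sign (−1)^0·-1^0·+1^-2 = +1.
(a,b)_47: α=0, u≡8; β=1, v≡7 (mod 47); (8|47)=+1, (7|47)=+1; sign (−1)^0·+1^1·+1^0 = +1.
Ram(-33, -8789) = {2, ∞}; no ℚ_2-point on the conic.

[2, inf]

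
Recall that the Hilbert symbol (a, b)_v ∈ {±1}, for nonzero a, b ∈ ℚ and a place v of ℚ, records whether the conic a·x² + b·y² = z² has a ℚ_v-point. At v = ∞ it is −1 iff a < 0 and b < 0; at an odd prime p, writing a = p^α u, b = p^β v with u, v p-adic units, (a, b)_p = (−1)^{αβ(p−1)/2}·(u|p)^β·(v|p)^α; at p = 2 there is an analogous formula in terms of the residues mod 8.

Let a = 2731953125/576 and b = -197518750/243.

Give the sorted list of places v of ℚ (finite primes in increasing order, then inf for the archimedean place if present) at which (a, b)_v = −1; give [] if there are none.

(a, b) ≡ (5, -5610) mod (ℚ^×)²; places V = {2, 3, 5, 11, 13, 17, ∞}.
(a,b)_17: α=2, u≡7; β=1, v≡14 (mod 17); (7|17)=-1, (14|17)=-1; sign (−1)^0·-1^1·-1^2 = -1.
(a,b)_2: α=-6, β=1; u≡5, v≡3 (mod 8); ε(u)ε(v)=0·1, αω(v)=-6·1, βω(u)=1·1; sum ≡ 1  ⇒  -1.
(a,b)_∞: sgn(5)=+, sgn(-5610)=−, so +1.
(a,b)_5: α=7, u≡4; β=5, v≡3 (mod 5); (4|5)=+1, (3|5)=-1; sign (−1)^0·+1^5·-1^7 = -1.
(a,b)_3: α=-2, u≡2; β=-5, v≡2 (mod 3); (2|3)=-1, (2|3)=-1; sign (−1)^0·-1^-5·-1^-2 = -1.
(a,b)_13: α=0, u≡11; β=2, v≡6 (mod 13); (11|13)=-1, (6|13)=-1; sign (−1)^0·-1^2·-1^0 = +1.
(a,b)_11: α=2, u≡5; β=1, v≡7 (mod 11); (5|11)=+1, (7|11)=-1; sign (−1)^0·+1^1·-1^2 = +1.
(5, -5610 / ℚ) ramifies at {2, 3, 5, 17}: a division algebra.

[2, 3, 5, 17]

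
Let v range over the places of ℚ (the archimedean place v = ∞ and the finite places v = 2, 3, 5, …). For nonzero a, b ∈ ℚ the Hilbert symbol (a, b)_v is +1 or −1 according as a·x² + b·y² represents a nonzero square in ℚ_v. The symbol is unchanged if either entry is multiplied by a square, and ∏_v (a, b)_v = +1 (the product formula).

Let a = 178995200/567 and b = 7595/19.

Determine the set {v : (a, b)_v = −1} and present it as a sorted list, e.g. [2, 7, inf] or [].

Mod squares: a ≡ 3059, b ≡ 2945. Check v ∈ {∞, 2, 3, 5, 7, 19, 23, 31}.
v=3: a=3^-4·(≡2), b=3^0·(≡2) mod 3; (2|3)=-1, (2|3)=-1; (−1)^{-4·0·1}·(-1)^0·(-1)^-4 = +1.
v=∞: 3059 > 0 and 2945 > 0  ⇒  (a,b)_∞ = +1.
v=5: a=5^2·(≡4), b=5^1·(≡1) mod 5; (4|5)=+1, (1|5)=+1; (−1)^{2·1·2}·(+1)^1·(+1)^2 = +1.
v=31: a=31^0·(≡30), b=31^1·(≡8) mod 31; (30|31)=-1, (8|31)=+1; (−1)^{0·1·15}·(-1)^1·(+1)^0 = -1.
v=23: a=23^1·(≡8), b=23^0·(≡16) mod 23; (8|23)=+1, (16|23)=+1; (−1)^{1·0·11}·(+1)^0·(+1)^1 = +1.
v=7: a=7^-1·(≡5), b=7^2·(≡3) mod 7; (5|7)=-1, (3|7)=-1; (−1)^{-1·2·3}·(-1)^2·(-1)^-1 = -1.
v=2: v_2(a)=14, v_2(b)=0; units ≡ 3, 1 (mod 8); ε·ε+αω+βω = 1·0+14·0+0·1 ≡ 0  ⇒  (a,b)_2 = +1.
v=19: a=19^1·(≡9), b=19^-1·(≡14) mod 19; (9|19)=+1, (14|19)=-1; (−1)^{1·-1·9}·(+1)^-1·(-1)^1 = +1.
|Ram(3059, 2945)| = 2, even; anisotropic at {7, 31}.

[7, 31]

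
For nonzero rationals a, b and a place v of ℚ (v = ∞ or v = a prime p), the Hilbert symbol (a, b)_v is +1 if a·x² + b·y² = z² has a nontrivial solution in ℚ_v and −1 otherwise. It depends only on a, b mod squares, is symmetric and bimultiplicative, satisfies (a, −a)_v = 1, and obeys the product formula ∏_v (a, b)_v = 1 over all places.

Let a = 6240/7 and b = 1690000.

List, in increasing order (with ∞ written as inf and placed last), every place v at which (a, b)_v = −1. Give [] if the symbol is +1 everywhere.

[]

Mod squares: a ≡ 2730, b ≡ 1. Check v ∈ {∞, 2, 3, 5, 7, 13}.
v=5: a=5^1·(≡4), b=5^4·(≡4) mod 5; (4|5)=+1, (4|5)=+1; (−1)^{1·4·2}·(+1)^4·(+1)^1 = +1.
v=7: a=7^-1·(≡3), b=7^0·(≡4) mod 7; (3|7)=-1, (4|7)=+1; (−1)^{-1·0·3}·(-1)^0·(+1)^-1 = +1.
v=∞: 2730 > 0 and 1 > 0  ⇒  (a,b)_∞ = +1.
v=2: v_2(a)=5, v_2(b)=4; units ≡ 5, 1 (mod 8); ε·ε+αω+βω = 0·0+5·0+4·1 ≡ 0  ⇒  (a,b)_2 = +1.
v=13: a=13^1·(≡11), b=13^2·(≡3) mod 13; (11|13)=-1, (3|13)=+1; (−1)^{1·2·6}·(-1)^2·(+1)^1 = +1.
v=3: a=3^1·(≡1), b=3^0·(≡1) mod 3; (1|3)=+1, (1|3)=+1; (−1)^{1·0·1}·(+1)^0·(+1)^1 = +1.
Every local symbol is +1, so the conic 2730·x² + 1·y² = z² has ℚ_v-points for all v and hence a ℚ-point; (a, b / ℚ) ≅ M_2(ℚ).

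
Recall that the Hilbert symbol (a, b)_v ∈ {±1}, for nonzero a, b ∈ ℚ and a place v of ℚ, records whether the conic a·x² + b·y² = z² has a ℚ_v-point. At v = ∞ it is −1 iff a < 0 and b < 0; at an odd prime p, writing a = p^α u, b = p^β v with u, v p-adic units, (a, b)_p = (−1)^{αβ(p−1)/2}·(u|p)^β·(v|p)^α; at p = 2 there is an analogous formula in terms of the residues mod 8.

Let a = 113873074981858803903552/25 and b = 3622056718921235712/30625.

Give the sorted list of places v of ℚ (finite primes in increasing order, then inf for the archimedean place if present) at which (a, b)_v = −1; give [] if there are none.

(a, b) ≡ (48633, 437) mod (ℚ^×)²; places V = {2, 3, 5, 7, 13, 19, 23, 29, 43, ∞}.
(a,b)_23: α=2, u≡14; β=1, v≡22 (mod 23); (14|23)=-1, (22|23)=-1; sign (−1)^0·-1^1·-1^2 = -1.
(a,b)_2: α=6, β=8; u≡1, v≡5 (mod 8); ε(u)ε(v)=0·0, αω(v)=6·1, βω(u)=8·0; sum ≡ 0  ⇒  +1.
(a,b)_43: α=3, u≡11; β=2, v≡27 (mod 43); (11|43)=+1, (27|43)=-1; sign (−1)^0·+1^2·-1^3 = -1.
(a,b)_5: α=-2, u≡2; β=-4, v≡3 (mod 5); (2|5)=-1, (3|5)=-1; sign (−1)^0·-1^-4·-1^-2 = +1.
(a,b)_3: α=7, u≡2; β=6, v≡2 (mod 3); (2|3)=-1, (2|3)=-1; sign (−1)^0·-1^6·-1^7 = -1.
(a,b)_∞: sgn(48633)=+, sgn(437)=+, so +1.
(a,b)_13: α=3, u≡3; β=4, v≡2 (mod 13); (3|13)=+1, (2|13)=-1; sign (−1)^0·+1^4·-1^3 = -1.
(a,b)_19: α=2, u≡8; β=1, v≡9 (mod 19); (8|19)=-1, (9|19)=+1; sign (−1)^0·-1^1·+1^2 = -1.
(a,b)_29: α=3, u≡24; β=2, v≡11 (mod 29); (24|29)=+1, (11|29)=-1; sign (−1)^0·+1^2·-1^3 = -1.
(a,b)_7: α=0, u≡2; β=-2, v≡6 (mod 7); (2|7)=+1, (6|7)=-1; sign (−1)^0·+1^-2·-1^0 = +1.
|Ram(48633, 437)| = 6, even; anisotropic at {3, 13, 19, 23, 29, 43}.

[3, 13, 19, 23, 29, 43]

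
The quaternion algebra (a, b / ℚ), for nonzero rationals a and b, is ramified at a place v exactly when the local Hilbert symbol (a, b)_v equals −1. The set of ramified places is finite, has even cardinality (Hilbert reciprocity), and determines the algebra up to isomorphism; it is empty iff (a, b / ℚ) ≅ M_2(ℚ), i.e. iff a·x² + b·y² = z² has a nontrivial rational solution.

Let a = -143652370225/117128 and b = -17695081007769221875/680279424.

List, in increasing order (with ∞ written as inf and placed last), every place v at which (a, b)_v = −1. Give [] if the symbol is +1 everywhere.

Mod squares: a ≡ -2, b ≡ -3570. Check v ∈ {∞, 2, 3, 5, 7, 11, 13, 17}.
v=11: a=11^-4·(≡4), b=11^-6·(≡5) mod 11; (4|11)=+1, (5|11)=+1; (−1)^{-4·-6·5}·(+1)^-6·(+1)^-4 = +1.
v=17: a=17^2·(≡15), b=17^3·(≡11) mod 17; (15|17)=+1, (11|17)=-1; (−1)^{2·3·8}·(+1)^3·(-1)^2 = +1.
v=∞: -2 < 0 and -3570 < 0  ⇒  (a,b)_∞ = -1.
v=2: v_2(a)=-3, v_2(b)=-7; units ≡ 7, 7 (mod 8); ε·ε+αω+βω = 1·1+-3·0+-7·0 ≡ 1  ⇒  (a,b)_2 = -1.
v=5: a=5^2·(≡2), b=5^5·(≡1) mod 5; (2|5)=-1, (1|5)=+1; (−1)^{2·5·2}·(-1)^5·(+1)^2 = -1.
v=3: a=3^0·(≡1), b=3^-1·(≡1) mod 3; (1|3)=+1, (1|3)=+1; (−1)^{0·-1·1}·(+1)^-1·(+1)^0 = +1.
v=7: a=7^6·(≡5), b=7^9·(≡4) mod 7; (5|7)=-1, (4|7)=+1; (−1)^{6·9·3}·(-1)^9·(+1)^6 = -1.
v=13: a=13^2·(≡8), b=13^4·(≡11) mod 13; (8|13)=-1, (11|13)=-1; (−1)^{2·4·6}·(-1)^4·(-1)^2 = +1.
|Ram(-2, -3570)| = 4, even; anisotropic at {2, 5, 7, ∞}.

[2, 5, 7, inf]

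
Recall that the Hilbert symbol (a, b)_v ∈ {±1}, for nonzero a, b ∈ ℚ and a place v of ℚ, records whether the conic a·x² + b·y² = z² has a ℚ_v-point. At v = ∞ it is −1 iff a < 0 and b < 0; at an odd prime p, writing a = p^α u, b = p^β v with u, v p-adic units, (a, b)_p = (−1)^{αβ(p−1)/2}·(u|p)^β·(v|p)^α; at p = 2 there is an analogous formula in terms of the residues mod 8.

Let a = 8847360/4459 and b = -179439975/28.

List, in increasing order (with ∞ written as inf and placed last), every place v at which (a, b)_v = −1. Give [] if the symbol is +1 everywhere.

(a, b) ≡ (1365, -273) mod (ℚ^×)²; places V = {2, 3, 5, 7, 11, 13, ∞}.
(a,b)_13: α=-1, u≡3; β=3, v≡2 (mod 13); (3|13)=+1, (2|13)=-1; sign (−1)^0·+1^3·-1^-1 = -1.
(a,b)_7: α=-3, u≡3; β=-1, v≡5 (mod 7); (3|7)=-1, (5|7)=-1; sign (−1)^1·-1^-1·-1^-3 = -1.
(a,b)_∞: sgn(1365)=+, sgn(-273)=−, so +1.
(a,b)_2: α=16, β=-2; u≡5, v≡7 (mod 8); ε(u)ε(v)=0·1, αω(v)=16·0, βω(u)=-2·1; sum ≡ 0  ⇒  +1.
(a,b)_3: α=3, u≡2; β=3, v≡2 (mod 3); (2|3)=-1, (2|3)=-1; sign (−1)^1·-1^3·-1^3 = -1.
(a,b)_11: α=0, u≡4; β=2, v≡2 (mod 11); (4|11)=+1, (2|11)=-1; sign (−1)^0·+1^2·-1^0 = +1.
(a,b)_5: α=1, u≡3; β=2, v≡2 (mod 5); (3|5)=-1, (2|5)=-1; sign (−1)^0·-1^2·-1^1 = -1.
Ram(1365, -273) = {3, 5, 7, 13}; no ℚ_3-point on the conic.

[3, 5, 7, 13]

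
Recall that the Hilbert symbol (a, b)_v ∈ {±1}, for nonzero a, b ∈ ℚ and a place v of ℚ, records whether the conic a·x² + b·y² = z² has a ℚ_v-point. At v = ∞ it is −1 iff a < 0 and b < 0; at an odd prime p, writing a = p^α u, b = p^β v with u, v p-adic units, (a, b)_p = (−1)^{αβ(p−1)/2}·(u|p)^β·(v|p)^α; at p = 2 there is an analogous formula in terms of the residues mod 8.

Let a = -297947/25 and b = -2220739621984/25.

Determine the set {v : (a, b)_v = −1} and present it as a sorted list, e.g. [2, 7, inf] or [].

(a, b) ≡ (-1763, -488566) mod (ℚ^×)²; places V = {2, 5, 13, 19, 23, 41, 43, ∞}.
(a,b)_19: α=0, u≡5; β=1, v≡13 (mod 19); (5|19)=+1, (13|19)=-1; sign (−1)^0·+1^1·-1^0 = +1.
(a,b)_13: α=2, u≡8; β=3, v≡1 (mod 13); (8|13)=-1, (1|13)=+1; sign (−1)^0·-1^3·+1^2 = -1.
(a,b)_∞: sgn(-1763)=−, sgn(-488566)=−, so -1.
(a,b)_5: α=-2, u≡3; β=-2, v≡1 (mod 5); (3|5)=-1, (1|5)=+1; sign (−1)^0·-1^-2·+1^-2 = +1.
(a,b)_23: α=0, u≡9; β=1, v≡15 (mod 23); (9|23)=+1, (15|23)=-1; sign (−1)^0·+1^1·-1^0 = +1.
(a,b)_2: α=0, β=5; u≡5, v≡5 (mod 8); ε(u)ε(v)=0·0, αω(v)=0·1, βω(u)=5·1; sum ≡ 1  ⇒  -1.
(a,b)_43: α=1, u≡29; β=1, v≡8 (mod 43); (29|43)=-1, (8|43)=-1; sign (−1)^1·-1^1·-1^1 = -1.
(a,b)_41: α=1, u≡16; β=2, v≡9 (mod 41); (16|41)=+1, (9|41)=+1; sign (−1)^0·+1^2·+1^1 = +1.
(-1763, -488566 / ℚ) ramifies at {2, 13, 43, ∞}: a division algebra.

[2, 13, 43, inf]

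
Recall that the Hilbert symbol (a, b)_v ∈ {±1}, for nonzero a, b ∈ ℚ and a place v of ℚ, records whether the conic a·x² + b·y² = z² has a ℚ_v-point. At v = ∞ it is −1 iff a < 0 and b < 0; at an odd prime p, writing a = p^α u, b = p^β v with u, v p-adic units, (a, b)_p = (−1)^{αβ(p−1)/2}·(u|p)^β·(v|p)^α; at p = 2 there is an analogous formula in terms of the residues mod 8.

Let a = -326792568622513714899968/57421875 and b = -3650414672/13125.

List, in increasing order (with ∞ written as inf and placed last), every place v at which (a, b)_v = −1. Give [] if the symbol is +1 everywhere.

Mod squares: a ≡ -61161, b ≡ -13271937. Check v ∈ {∞, 2, 3, 5, 7, 17, 19, 29, 31, 37}.
v=29: a=29^3·(≡21), b=29^1·(≡1) mod 29; (21|29)=-1, (1|29)=+1; (−1)^{3·1·14}·(-1)^1·(+1)^3 = -1.
v=19: a=19^7·(≡1), b=19^3·(≡14) mod 19; (1|19)=+1, (14|19)=-1; (−1)^{7·3·9}·(+1)^3·(-1)^7 = +1.
v=∞: -61161 < 0 and -13271937 < 0  ⇒  (a,b)_∞ = -1.
v=37: a=37^3·(≡16), b=37^1·(≡17) mod 37; (16|37)=+1, (17|37)=-1; (−1)^{3·1·18}·(+1)^1·(-1)^3 = -1.
v=5: a=5^-8·(≡1), b=5^-4·(≡3) mod 5; (1|5)=+1, (3|5)=-1; (−1)^{-8·-4·2}·(+1)^-4·(-1)^-8 = +1.
v=7: a=7^-2·(≡3), b=7^-1·(≡2) mod 7; (3|7)=-1, (2|7)=+1; (−1)^{-2·-1·3}·(-1)^-1·(+1)^-2 = -1.
v=31: a=31^0·(≡9), b=31^1·(≡4) mod 31; (9|31)=+1, (4|31)=+1; (−1)^{0·1·15}·(+1)^1·(+1)^0 = +1.
v=3: a=3^-1·(≡1), b=3^-1·(≡1) mod 3; (1|3)=+1, (1|3)=+1; (−1)^{-1·-1·1}·(+1)^-1·(+1)^-1 = -1.
v=2: v_2(a)=10, v_2(b)=4; units ≡ 7, 7 (mod 8); ε·ε+αω+βω = 1·1+10·0+4·0 ≡ 1  ⇒  (a,b)_2 = -1.
v=17: a=17^2·(≡3), b=17^0·(≡3) mod 17; (3|17)=-1, (3|17)=-1; (−1)^{2·0·8}·(-1)^0·(-1)^2 = +1.
|Ram(-61161, -13271937)| = 6, even; anisotropic at {2, 3, 7, 29, 37, ∞}.

[2, 3, 7, 29, 37, inf]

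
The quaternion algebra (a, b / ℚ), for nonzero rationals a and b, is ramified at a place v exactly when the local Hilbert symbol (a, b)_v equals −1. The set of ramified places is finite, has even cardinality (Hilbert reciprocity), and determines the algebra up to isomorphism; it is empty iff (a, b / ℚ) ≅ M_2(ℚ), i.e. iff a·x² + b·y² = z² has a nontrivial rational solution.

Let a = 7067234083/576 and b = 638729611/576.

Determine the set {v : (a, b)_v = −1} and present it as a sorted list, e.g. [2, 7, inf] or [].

[2, 29, 31, 41]

(a, b) ≡ (144229267, 664651) mod (ℚ^×)²; places V = {2, 3, 7, 13, 29, 31, 41, 43, ∞}.
(a,b)_∞: sgn(144229267)=+, sgn(664651)=+, so +1.
(a,b)_41: α=1, u≡30; β=1, v≡21 (mod 41); (30|41)=-1, (21|41)=+1; sign (−1)^0·-1^1·+1^1 = -1.
(a,b)_7: α=3, u≡5; β=0, v≡1 (mod 7); (5|7)=-1, (1|7)=+1; sign (−1)^0·-1^0·+1^3 = +1.
(a,b)_31: α=1, u≡15; β=2, v≡23 (mod 31); (15|31)=-1, (23|31)=-1; sign (−1)^0·-1^2·-1^1 = -1.
(a,b)_13: α=1, u≡7; β=1, v≡7 (mod 13); (7|13)=-1, (7|13)=-1; sign (−1)^0·-1^1·-1^1 = +1.
(a,b)_2: α=-6, β=-6; u≡3, v≡3 (mod 8); ε(u)ε(v)=1·1, αω(v)=-6·1, βω(u)=-6·1; sum ≡ 1  ⇒  -1.
(a,b)_3: α=-2, u≡1; β=-2, v≡1 (mod 3); (1|3)=+1, (1|3)=+1; sign (−1)^0·+1^-2·+1^-2 = +1.
(a,b)_29: α=1, u≡8; β=1, v≡20 (mod 29); (8|29)=-1, (20|29)=+1; sign (−1)^0·-1^1·+1^1 = -1.
(a,b)_43: α=1, u≡4; β=1, v≡5 (mod 43); (4|43)=+1, (5|43)=-1; sign (−1)^1·+1^1·-1^1 = +1.
Ram(144229267, 664651) = {2, 29, 31, 41}; no ℚ_2-point on the conic.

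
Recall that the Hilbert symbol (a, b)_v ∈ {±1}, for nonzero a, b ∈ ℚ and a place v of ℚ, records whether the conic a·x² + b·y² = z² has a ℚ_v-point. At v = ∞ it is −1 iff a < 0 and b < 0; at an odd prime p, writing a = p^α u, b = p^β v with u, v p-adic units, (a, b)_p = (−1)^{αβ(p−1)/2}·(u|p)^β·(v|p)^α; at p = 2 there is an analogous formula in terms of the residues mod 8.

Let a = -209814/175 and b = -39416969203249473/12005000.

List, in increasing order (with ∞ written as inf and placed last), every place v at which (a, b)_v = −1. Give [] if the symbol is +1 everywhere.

Mod squares: a ≡ -42, b ≡ -34. Check v ∈ {∞, 2, 3, 5, 7, 11, 17}.
v=7: a=7^-1·(≡1), b=7^-4·(≡2) mod 7; (1|7)=+1, (2|7)=+1; (−1)^{-1·-4·3}·(+1)^-4·(+1)^-1 = +1.
v=11: a=11^2·(≡7), b=11^4·(≡10) mod 11; (7|11)=-1, (10|11)=-1; (−1)^{2·4·5}·(-1)^4·(-1)^2 = +1.
v=3: a=3^1·(≡1), b=3^8·(≡2) mod 3; (1|3)=+1, (2|3)=-1; (−1)^{1·8·1}·(+1)^8·(-1)^1 = -1.
v=2: v_2(a)=1, v_2(b)=-3; units ≡ 3, 7 (mod 8); ε·ε+αω+βω = 1·1+1·0+-3·1 ≡ 0  ⇒  (a,b)_2 = +1.
v=∞: -42 < 0 and -34 < 0  ⇒  (a,b)_∞ = -1.
v=5: a=5^-2·(≡3), b=5^-4·(≡4) mod 5; (3|5)=-1, (4|5)=+1; (−1)^{-2·-4·2}·(-1)^-4·(+1)^-2 = +1.
v=17: a=17^2·(≡1), b=17^7·(≡9) mod 17; (1|17)=+1, (9|17)=+1; (−1)^{2·7·8}·(+1)^7·(+1)^2 = +1.
(-42, -34 / ℚ) ramifies at {3, ∞}: a division algebra.

[3, inf]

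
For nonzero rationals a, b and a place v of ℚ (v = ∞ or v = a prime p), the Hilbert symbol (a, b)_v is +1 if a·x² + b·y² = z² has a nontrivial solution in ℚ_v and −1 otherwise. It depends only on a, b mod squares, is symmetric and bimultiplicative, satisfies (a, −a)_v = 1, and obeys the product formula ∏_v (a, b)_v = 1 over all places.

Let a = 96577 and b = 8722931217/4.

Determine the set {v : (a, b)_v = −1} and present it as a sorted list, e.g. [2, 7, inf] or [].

Mod squares: a ≡ 96577, b ≡ 57057. Check v ∈ {∞, 2, 3, 7, 11, 13, 17, 19, 23}.
v=17: a=17^1·(≡3), b=17^2·(≡11) mod 17; (3|17)=-1, (11|17)=-1; (−1)^{1·2·8}·(-1)^2·(-1)^1 = -1.
v=3: a=3^0·(≡1), b=3^1·(≡2) mod 3; (1|3)=+1, (2|3)=-1; (−1)^{0·1·1}·(+1)^1·(-1)^0 = +1.
v=2: v_2(a)=0, v_2(b)=-2; units ≡ 1, 1 (mod 8); ε·ε+αω+βω = 0·0+0·0+-2·0 ≡ 0  ⇒  (a,b)_2 = +1.
v=∞: 96577 > 0 and 57057 > 0  ⇒  (a,b)_∞ = +1.
v=11: a=11^0·(≡8), b=11^1·(≡10) mod 11; (8|11)=-1, (10|11)=-1; (−1)^{0·1·5}·(-1)^1·(-1)^0 = -1.
v=7: a=7^0·(≡5), b=7^1·(≡6) mod 7; (5|7)=-1, (6|7)=-1; (−1)^{0·1·3}·(-1)^1·(-1)^0 = -1.
v=19: a=19^1·(≡10), b=19^1·(≡16) mod 19; (10|19)=-1, (16|19)=+1; (−1)^{1·1·9}·(-1)^1·(+1)^1 = +1.
v=13: a=13^1·(≡6), b=13^1·(≡2) mod 13; (6|13)=-1, (2|13)=-1; (−1)^{1·1·6}·(-1)^1·(-1)^1 = +1.
v=23: a=23^1·(≡13), b=23^2·(≡15) mod 23; (13|23)=+1, (15|23)=-1; (−1)^{1·2·11}·(+1)^2·(-1)^1 = -1.
|Ram(96577, 57057)| = 4, even; anisotropic at {7, 11, 17, 23}.

[7, 11, 17, 23]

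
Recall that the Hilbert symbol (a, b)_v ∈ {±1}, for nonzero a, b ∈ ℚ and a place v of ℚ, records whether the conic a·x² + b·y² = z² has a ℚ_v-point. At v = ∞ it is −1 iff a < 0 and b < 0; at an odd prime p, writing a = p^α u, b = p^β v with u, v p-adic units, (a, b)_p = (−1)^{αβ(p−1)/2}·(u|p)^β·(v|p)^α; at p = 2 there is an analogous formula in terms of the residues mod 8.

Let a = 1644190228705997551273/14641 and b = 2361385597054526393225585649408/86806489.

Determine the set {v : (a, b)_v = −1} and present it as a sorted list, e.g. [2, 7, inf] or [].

(a, b) ≡ (21793, 319447) mod (ℚ^×)²; places V = {2, 3, 7, 11, 17, 19, 23, 31, 37, 43, ∞}.
(a,b)_11: α=-4, u≡2; β=-6, v≡6 (mod 11); (2|11)=-1, (6|11)=-1; sign (−1)^0·-1^-6·-1^-4 = +1.
(a,b)_3: α=0, u≡1; β=6, v≡1 (mod 3); (1|3)=+1, (1|3)=+1; sign (−1)^0·+1^6·+1^0 = +1.
(a,b)_19: α=1, u≡16; β=1, v≡6 (mod 19); (16|19)=+1, (6|19)=+1; sign (−1)^1·+1^1·+1^1 = -1.
(a,b)_∞: sgn(21793)=+, sgn(319447)=+, so +1.
(a,b)_31: α=5, u≡23; β=6, v≡15 (mod 31); (23|31)=-1, (15|31)=-1; sign (−1)^0·-1^6·-1^5 = -1.
(a,b)_2: α=0, β=8; u≡1, v≡7 (mod 8); ε(u)ε(v)=0·1, αω(v)=0·0, βω(u)=8·0; sum ≡ 0  ⇒  +1.
(a,b)_43: α=2, u≡25; β=3, v≡22 (mod 43); (25|43)=+1, (22|43)=-1; sign (−1)^0·+1^3·-1^2 = +1.
(a,b)_37: α=1, u≡1; β=0, v≡25 (mod 37); (1|37)=+1, (25|37)=+1; sign (−1)^0·+1^0·+1^1 = +1.
(a,b)_17: α=4, u≡9; β=7, v≡6 (mod 17); (9|17)=+1, (6|17)=-1; sign (−1)^0·+1^7·-1^4 = +1.
(a,b)_23: α=2, u≡2; β=1, v≡10 (mod 23); (2|23)=+1, (10|23)=-1; sign (−1)^0·+1^1·-1^2 = +1.
(a,b)_7: α=0, u≡4; β=-2, v≡1 (mod 7); (4|7)=+1, (1|7)=+1; sign (−1)^0·+1^-2·+1^0 = +1.
(21793, 319447 / ℚ) ramifies at {19, 31}: a division algebra.

[19, 31]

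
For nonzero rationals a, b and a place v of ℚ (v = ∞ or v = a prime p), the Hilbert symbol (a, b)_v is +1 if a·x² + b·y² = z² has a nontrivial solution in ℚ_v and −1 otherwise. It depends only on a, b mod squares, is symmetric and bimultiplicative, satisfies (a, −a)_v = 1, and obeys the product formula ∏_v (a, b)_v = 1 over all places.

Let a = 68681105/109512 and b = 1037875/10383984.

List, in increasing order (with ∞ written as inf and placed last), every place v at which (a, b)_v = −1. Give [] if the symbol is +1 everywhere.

[2, 13, 17, 23]

(a, b) ≡ (74290, 4485) mod (ℚ^×)²; places V = {2, 3, 5, 13, 17, 19, 23, 43, ∞}.
(a,b)_23: α=1, u≡5; β=1, v≡7 (mod 23); (5|23)=-1, (7|23)=-1; sign (−1)^1·-1^1·-1^1 = -1.
(a,b)_3: α=-4, u≡1; β=-3, v≡1 (mod 3); (1|3)=+1, (1|3)=+1; sign (−1)^0·+1^-3·+1^-4 = +1.
(a,b)_43: α=2, u≡39; β=-2, v≡6 (mod 43); (39|43)=-1, (6|43)=+1; sign (−1)^0·-1^-2·+1^2 = +1.
(a,b)_17: α=1, u≡1; β=0, v≡11 (mod 17); (1|17)=+1, (11|17)=-1; sign (−1)^0·+1^0·-1^1 = -1.
(a,b)_13: α=-2, u≡7; β=-1, v≡8 (mod 13); (7|13)=-1, (8|13)=-1; sign (−1)^0·-1^-1·-1^-2 = -1.
(a,b)_∞: sgn(74290)=+, sgn(4485)=+, so +1.
(a,b)_5: α=1, u≡3; β=3, v≡2 (mod 5); (3|5)=-1, (2|5)=-1; sign (−1)^0·-1^3·-1^1 = +1.
(a,b)_19: α=1, u≡3; β=2, v≡7 (mod 19); (3|19)=-1, (7|19)=+1; sign (−1)^0·-1^2·+1^1 = +1.
(a,b)_2: α=-3, β=-4; u≡1, v≡5 (mod 8); ε(u)ε(v)=0·0, αω(v)=-3·1, βω(u)=-4·0; sum ≡ 1  ⇒  -1.
Ram(74290, 4485) = {2, 13, 17, 23}; no ℚ_2-point on the conic.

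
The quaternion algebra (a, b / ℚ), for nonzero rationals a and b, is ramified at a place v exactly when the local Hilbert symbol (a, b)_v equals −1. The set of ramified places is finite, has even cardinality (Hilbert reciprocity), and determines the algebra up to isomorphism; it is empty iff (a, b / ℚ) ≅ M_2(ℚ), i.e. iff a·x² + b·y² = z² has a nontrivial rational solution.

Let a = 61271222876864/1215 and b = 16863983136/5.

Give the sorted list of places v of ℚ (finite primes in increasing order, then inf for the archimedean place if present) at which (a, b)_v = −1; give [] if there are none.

(a, b) ≡ (292485, 585554970) mod (ℚ^×)²; places V = {2, 3, 5, 7, 11, 13, 17, 31, 37, ∞}.
(a,b)_2: α=6, β=5; u≡5, v≡5 (mod 8); ε(u)ε(v)=0·0, αω(v)=6·1, βω(u)=5·1; sum ≡ 1  ⇒  -1.
(a,b)_31: α=1, u≡3; β=1, v≡22 (mod 31); (3|31)=-1, (22|31)=-1; sign (−1)^1·-1^1·-1^1 = -1.
(a,b)_13: α=2, u≡6; β=1, v≡9 (mod 13); (6|13)=-1, (9|13)=+1; sign (−1)^0·-1^1·+1^2 = -1.
(a,b)_∞: sgn(292485)=+, sgn(585554970)=+, so +1.
(a,b)_37: α=1, u≡17; β=1, v≡32 (mod 37); (17|37)=-1, (32|37)=-1; sign (−1)^0·-1^1·-1^1 = +1.
(a,b)_11: α=2, u≡6; β=1, v≡1 (mod 11); (6|11)=-1, (1|11)=+1; sign (−1)^0·-1^1·+1^2 = -1.
(a,b)_7: α=4, u≡2; β=1, v≡3 (mod 7); (2|7)=+1, (3|7)=-1; sign (−1)^0·+1^1·-1^4 = +1.
(a,b)_5: α=-1, u≡3; β=-1, v≡1 (mod 5); (3|5)=-1, (1|5)=+1; sign (−1)^0·-1^-1·+1^-1 = -1.
(a,b)_3: α=-5, u≡1; β=3, v≡1 (mod 3); (1|3)=+1, (1|3)=+1; sign (−1)^1·+1^3·+1^-5 = -1.
(a,b)_17: α=1, u≡15; β=1, v≡13 (mod 17); (15|17)=+1, (13|17)=+1; sign (−1)^0·+1^1·+1^1 = +1.
|Ram(292485, 585554970)| = 6, even; anisotropic at {2, 3, 5, 11, 13, 31}.

[2, 3, 5, 11, 13, 31]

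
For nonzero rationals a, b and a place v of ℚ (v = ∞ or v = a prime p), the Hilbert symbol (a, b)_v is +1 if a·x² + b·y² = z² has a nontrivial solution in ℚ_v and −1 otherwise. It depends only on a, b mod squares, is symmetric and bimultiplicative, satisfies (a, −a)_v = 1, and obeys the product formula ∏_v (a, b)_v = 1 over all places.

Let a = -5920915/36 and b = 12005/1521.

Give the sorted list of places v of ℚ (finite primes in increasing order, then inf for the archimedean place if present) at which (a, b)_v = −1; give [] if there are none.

Mod squares: a ≡ -715, b ≡ 5. Check v ∈ {∞, 2, 3, 5, 7, 11, 13}.
v=11: a=11^1·(≡3), b=11^0·(≡5) mod 11; (3|11)=+1, (5|11)=+1; (−1)^{1·0·5}·(+1)^0·(+1)^1 = +1.
v=3: a=3^-2·(≡2), b=3^-2·(≡2) mod 3; (2|3)=-1, (2|3)=-1; (−1)^{-2·-2·1}·(-1)^-2·(-1)^-2 = +1.
v=∞: -715 < 0 and 5 > 0  ⇒  (a,b)_∞ = +1.
v=5: a=5^1·(≡2), b=5^1·(≡1) mod 5; (2|5)=-1, (1|5)=+1; (−1)^{1·1·2}·(-1)^1·(+1)^1 = -1.
v=13: a=13^3·(≡10), b=13^-2·(≡5) mod 13; (10|13)=+1, (5|13)=-1; (−1)^{3·-2·6}·(+1)^-2·(-1)^3 = -1.
v=7: a=7^2·(≡6), b=7^4·(≡6) mod 7; (6|7)=-1, (6|7)=-1; (−1)^{2·4·3}·(-1)^4·(-1)^2 = +1.
v=2: v_2(a)=-2, v_2(b)=0; units ≡ 5, 5 (mod 8); ε·ε+αω+βω = 0·0+-2·1+0·1 ≡ 0  ⇒  (a,b)_2 = +1.
|Ram(-715, 5)| = 2, even; anisotropic at {5, 13}.

[5, 13]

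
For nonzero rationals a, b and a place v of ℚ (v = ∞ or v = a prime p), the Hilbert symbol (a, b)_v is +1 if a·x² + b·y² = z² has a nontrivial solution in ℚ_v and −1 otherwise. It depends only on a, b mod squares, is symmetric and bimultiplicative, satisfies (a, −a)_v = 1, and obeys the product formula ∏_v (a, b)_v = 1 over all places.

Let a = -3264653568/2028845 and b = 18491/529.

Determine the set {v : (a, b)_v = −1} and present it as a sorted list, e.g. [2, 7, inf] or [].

[2, 3]

(a, b) ≡ (-285, 11) mod (ℚ^×)²; places V = {2, 3, 5, 7, 11, 13, 19, 23, 41, 43, ∞}.
(a,b)_19: α=1, u≡1; β=0, v≡5 (mod 19); (1|19)=+1, (5|19)=+1; sign (−1)^0·+1^0·+1^1 = +1.
(a,b)_7: α=-4, u≡4; β=0, v≡1 (mod 7); (4|7)=+1, (1|7)=+1; sign (−1)^0·+1^0·+1^-4 = +1.
(a,b)_3: α=1, u≡1; β=0, v≡2 (mod 3); (1|3)=+1, (2|3)=-1; sign (−1)^0·+1^0·-1^1 = -1.
(a,b)_43: α=2, u≡38; β=0, v≡10 (mod 43); (38|43)=+1, (10|43)=+1; sign (−1)^0·+1^0·+1^2 = +1.
(a,b)_23: α=0, u≡10; β=-2, v≡22 (mod 23); (10|23)=-1, (22|23)=-1; sign (−1)^0·-1^-2·-1^0 = +1.
(a,b)_41: α=0, u≡9; β=2, v≡28 (mod 41); (9|41)=+1, (28|41)=-1; sign (−1)^0·+1^2·-1^0 = +1.
(a,b)_5: α=-1, u≡3; β=0, v≡4 (mod 5); (3|5)=-1, (4|5)=+1; sign (−1)^0·-1^0·+1^-1 = +1.
(a,b)_∞: sgn(-285)=−, sgn(11)=+, so +1.
(a,b)_13: α=-2, u≡1; β=0, v≡2 (mod 13); (1|13)=+1, (2|13)=-1; sign (−1)^0·+1^0·-1^-2 = +1.
(a,b)_2: α=8, β=0; u≡3, v≡3 (mod 8); ε(u)ε(v)=1·1, αω(v)=8·1, βω(u)=0·1; sum ≡ 1  ⇒  -1.
(a,b)_11: α=2, u≡1; β=1, v≡9 (mod 11); (1|11)=+1, (9|11)=+1; sign (−1)^0·+1^1·+1^2 = +1.
(-285, 11 / ℚ) ramifies at {2, 3}: a division algebra.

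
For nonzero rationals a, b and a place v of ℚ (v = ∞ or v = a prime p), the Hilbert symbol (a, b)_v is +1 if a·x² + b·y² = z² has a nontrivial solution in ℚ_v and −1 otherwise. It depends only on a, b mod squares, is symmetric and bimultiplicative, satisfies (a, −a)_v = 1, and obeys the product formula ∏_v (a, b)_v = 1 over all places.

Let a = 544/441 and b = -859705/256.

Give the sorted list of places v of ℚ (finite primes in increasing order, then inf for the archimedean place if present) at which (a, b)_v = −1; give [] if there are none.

Mod squares: a ≡ 34, b ≡ -145. Check v ∈ {∞, 2, 3, 5, 7, 11, 17, 29}.
v=29: a=29^0·(≡23), b=29^1·(≡13) mod 29; (23|29)=+1, (13|29)=+1; (−1)^{0·1·14}·(+1)^1·(+1)^0 = +1.
v=17: a=17^1·(≡2), b=17^0·(≡2) mod 17; (2|17)=+1, (2|17)=+1; (−1)^{1·0·8}·(+1)^0·(+1)^1 = +1.
v=3: a=3^-2·(≡1), b=3^0·(≡2) mod 3; (1|3)=+1, (2|3)=-1; (−1)^{-2·0·1}·(+1)^0·(-1)^-2 = +1.
v=∞: 34 > 0 and -145 < 0  ⇒  (a,b)_∞ = +1.
v=11: a=11^0·(≡5), b=11^2·(≡4) mod 11; (5|11)=+1, (4|11)=+1; (−1)^{0·2·5}·(+1)^2·(+1)^0 = +1.
v=5: a=5^0·(≡4), b=5^1·(≡4) mod 5; (4|5)=+1, (4|5)=+1; (−1)^{0·1·2}·(+1)^1·(+1)^0 = +1.
v=7: a=7^-2·(≡6), b=7^2·(≡1) mod 7; (6|7)=-1, (1|7)=+1; (−1)^{-2·2·3}·(-1)^2·(+1)^-2 = +1.
v=2: v_2(a)=5, v_2(b)=-8; units ≡ 1, 7 (mod 8); ε·ε+αω+βω = 0·1+5·0+-8·0 ≡ 0  ⇒  (a,b)_2 = +1.
Every local symbol is +1, so the conic 34·x² + -145·y² = z² has ℚ_v-points for all v and hence a ℚ-point; (a, b / ℚ) ≅ M_2(ℚ).

[]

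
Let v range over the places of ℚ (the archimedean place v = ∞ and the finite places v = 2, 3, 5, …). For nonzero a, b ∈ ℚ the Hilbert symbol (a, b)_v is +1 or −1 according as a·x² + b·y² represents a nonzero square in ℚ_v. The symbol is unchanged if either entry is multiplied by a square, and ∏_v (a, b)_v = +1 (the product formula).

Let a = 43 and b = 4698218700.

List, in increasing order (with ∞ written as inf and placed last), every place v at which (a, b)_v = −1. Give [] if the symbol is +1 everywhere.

[2, 47]

(a, b) ≡ (43, 580027) mod (ℚ^×)²; places V = {2, 3, 5, 7, 41, 43, 47, ∞}.
(a,b)_5: α=0, u≡3; β=2, v≡3 (mod 5); (3|5)=-1, (3|5)=-1; sign (−1)^0·-1^2·-1^0 = +1.
(a,b)_3: α=0, u≡1; β=4, v≡1 (mod 3); (1|3)=+1, (1|3)=+1; sign (−1)^0·+1^4·+1^0 = +1.
(a,b)_43: α=1, u≡1; β=1, v≡7 (mod 43); (1|43)=+1, (7|43)=-1; sign (−1)^1·+1^1·-1^1 = +1.
(a,b)_2: α=0, β=2; u≡3, v≡3 (mod 8); ε(u)ε(v)=1·1, αω(v)=0·1, βω(u)=2·1; sum ≡ 1  ⇒  -1.
(a,b)_7: α=0, u≡1; β=1, v≡2 (mod 7); (1|7)=+1, (2|7)=+1; sign (−1)^0·+1^1·+1^0 = +1.
(a,b)_41: α=0, u≡2; β=1, v≡5 (mod 41); (2|41)=+1, (5|41)=+1; sign (−1)^0·+1^1·+1^0 = +1.
(a,b)_∞: sgn(43)=+, sgn(580027)=+, so +1.
(a,b)_47: α=0, u≡43; β=1, v≡9 (mod 47); (43|47)=-1, (9|47)=+1; sign (−1)^0·-1^1·+1^0 = -1.
(43, 580027 / ℚ) ramifies at {2, 47}: a division algebra.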